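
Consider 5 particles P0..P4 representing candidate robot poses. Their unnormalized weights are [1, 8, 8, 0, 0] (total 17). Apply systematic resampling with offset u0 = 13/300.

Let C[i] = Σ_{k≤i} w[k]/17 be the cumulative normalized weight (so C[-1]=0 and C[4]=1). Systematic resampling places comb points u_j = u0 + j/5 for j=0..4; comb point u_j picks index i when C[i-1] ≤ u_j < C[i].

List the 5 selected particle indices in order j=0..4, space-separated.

C = [1/17, 9/17, 1, 1, 1]
j=0: u_0=13/300 ∈ [0, 1/17) → index 0
j=1: u_1=73/300 ∈ [1/17, 9/17) → index 1
j=2: u_2=133/300 ∈ [1/17, 9/17) → index 1
j=3: u_3=193/300 ∈ [9/17, 1) → index 2
j=4: u_4=253/300 ∈ [9/17, 1) → index 2

0 1 1 2 2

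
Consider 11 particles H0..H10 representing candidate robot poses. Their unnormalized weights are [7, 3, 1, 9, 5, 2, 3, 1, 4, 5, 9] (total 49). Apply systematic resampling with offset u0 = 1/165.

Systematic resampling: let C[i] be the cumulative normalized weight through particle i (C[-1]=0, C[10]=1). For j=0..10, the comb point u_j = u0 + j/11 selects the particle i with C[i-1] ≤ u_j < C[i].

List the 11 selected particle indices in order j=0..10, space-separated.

C = [1/7, 10/49, 11/49, 20/49, 25/49, 27/49, 30/49, 31/49, 5/7, 40/49, 1]
j=0: u_0=1/165 ∈ [0, 1/7) → index 0
j=1: u_1=16/165 ∈ [0, 1/7) → index 0
j=2: u_2=31/165 ∈ [1/7, 10/49) → index 1
j=3: u_3=46/165 ∈ [11/49, 20/49) → index 3
j=4: u_4=61/165 ∈ [11/49, 20/49) → index 3
j=5: u_5=76/165 ∈ [20/49, 25/49) → index 4
j=6: u_6=91/165 ∈ [27/49, 30/49) → index 6
j=7: u_7=106/165 ∈ [31/49, 5/7) → index 8
j=8: u_8=11/15 ∈ [5/7, 40/49) → index 9
j=9: u_9=136/165 ∈ [40/49, 1) → index 10
j=10: u_10=151/165 ∈ [40/49, 1) → index 10

0 0 1 3 3 4 6 8 9 10 10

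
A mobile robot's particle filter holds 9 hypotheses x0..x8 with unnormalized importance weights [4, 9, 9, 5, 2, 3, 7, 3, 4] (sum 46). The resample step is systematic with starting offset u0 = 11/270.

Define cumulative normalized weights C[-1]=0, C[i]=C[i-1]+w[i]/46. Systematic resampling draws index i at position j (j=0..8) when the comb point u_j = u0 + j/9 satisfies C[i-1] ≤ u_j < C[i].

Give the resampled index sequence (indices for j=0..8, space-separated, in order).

0 1 1 2 3 4 6 6 8

C = [2/23, 13/46, 11/23, 27/46, 29/46, 16/23, 39/46, 21/23, 1]
j=0: u_0=11/270 ∈ [0, 2/23) → index 0
j=1: u_1=41/270 ∈ [2/23, 13/46) → index 1
j=2: u_2=71/270 ∈ [2/23, 13/46) → index 1
j=3: u_3=101/270 ∈ [13/46, 11/23) → index 2
j=4: u_4=131/270 ∈ [11/23, 27/46) → index 3
j=5: u_5=161/270 ∈ [27/46, 29/46) → index 4
j=6: u_6=191/270 ∈ [16/23, 39/46) → index 6
j=7: u_7=221/270 ∈ [16/23, 39/46) → index 6
j=8: u_8=251/270 ∈ [21/23, 1) → index 8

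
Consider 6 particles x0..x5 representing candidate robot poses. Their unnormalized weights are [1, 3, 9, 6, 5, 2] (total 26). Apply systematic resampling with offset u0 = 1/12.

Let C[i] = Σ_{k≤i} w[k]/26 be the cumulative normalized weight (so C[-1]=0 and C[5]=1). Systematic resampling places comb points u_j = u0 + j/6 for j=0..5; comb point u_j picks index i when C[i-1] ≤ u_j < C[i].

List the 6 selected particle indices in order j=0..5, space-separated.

C = [1/26, 2/13, 1/2, 19/26, 12/13, 1]
j=0: u_0=1/12 ∈ [1/26, 2/13) → index 1
j=1: u_1=1/4 ∈ [2/13, 1/2) → index 2
j=2: u_2=5/12 ∈ [2/13, 1/2) → index 2
j=3: u_3=7/12 ∈ [1/2, 19/26) → index 3
j=4: u_4=3/4 ∈ [19/26, 12/13) → index 4
j=5: u_5=11/12 ∈ [19/26, 12/13) → index 4

1 2 2 3 4 4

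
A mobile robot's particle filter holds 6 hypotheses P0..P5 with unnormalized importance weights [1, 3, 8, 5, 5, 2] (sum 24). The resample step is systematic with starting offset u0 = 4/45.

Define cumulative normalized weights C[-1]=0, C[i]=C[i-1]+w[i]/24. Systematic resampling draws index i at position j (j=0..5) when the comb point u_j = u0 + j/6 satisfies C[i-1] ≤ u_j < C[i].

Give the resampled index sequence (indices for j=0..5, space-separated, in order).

C = [1/24, 1/6, 1/2, 17/24, 11/12, 1]
j=0: u_0=4/45 ∈ [1/24, 1/6) → index 1
j=1: u_1=23/90 ∈ [1/6, 1/2) → index 2
j=2: u_2=19/45 ∈ [1/6, 1/2) → index 2
j=3: u_3=53/90 ∈ [1/2, 17/24) → index 3
j=4: u_4=34/45 ∈ [17/24, 11/12) → index 4
j=5: u_5=83/90 ∈ [11/12, 1) → index 5

1 2 2 3 4 5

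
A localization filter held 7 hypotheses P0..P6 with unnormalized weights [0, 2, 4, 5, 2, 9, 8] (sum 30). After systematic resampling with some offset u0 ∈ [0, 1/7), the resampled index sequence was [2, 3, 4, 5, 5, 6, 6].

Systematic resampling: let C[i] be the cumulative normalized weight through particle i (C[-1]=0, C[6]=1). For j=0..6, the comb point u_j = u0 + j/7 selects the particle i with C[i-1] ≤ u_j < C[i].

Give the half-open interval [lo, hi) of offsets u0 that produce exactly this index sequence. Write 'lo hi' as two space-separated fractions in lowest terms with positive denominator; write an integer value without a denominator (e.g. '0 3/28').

C = [0, 1/15, 1/5, 11/30, 13/30, 11/15, 1]
j=0 picked index 2: u0 ∈ [1/15, 1/5)
j=1 picked index 3: u0 ∈ [2/35, 47/210)
j=2 picked index 4: u0 ∈ [17/210, 31/210)
j=3 picked index 5: u0 ∈ [1/210, 32/105)
j=4 picked index 5: u0 ∈ [-29/210, 17/105)
j=5 picked index 6: u0 ∈ [2/105, 2/7)
j=6 picked index 6: u0 ∈ [-13/105, 1/7)
intersection: [17/210, 1/7)

17/210 1/7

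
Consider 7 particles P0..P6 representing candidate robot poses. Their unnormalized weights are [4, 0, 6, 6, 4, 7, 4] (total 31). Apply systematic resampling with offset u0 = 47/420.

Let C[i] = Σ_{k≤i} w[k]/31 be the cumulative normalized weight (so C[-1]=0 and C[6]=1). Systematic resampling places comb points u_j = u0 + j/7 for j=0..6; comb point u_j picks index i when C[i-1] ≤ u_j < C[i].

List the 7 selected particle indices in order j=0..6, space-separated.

C = [4/31, 4/31, 10/31, 16/31, 20/31, 27/31, 1]
j=0: u_0=47/420 ∈ [0, 4/31) → index 0
j=1: u_1=107/420 ∈ [4/31, 10/31) → index 2
j=2: u_2=167/420 ∈ [10/31, 16/31) → index 3
j=3: u_3=227/420 ∈ [16/31, 20/31) → index 4
j=4: u_4=41/60 ∈ [20/31, 27/31) → index 5
j=5: u_5=347/420 ∈ [20/31, 27/31) → index 5
j=6: u_6=407/420 ∈ [27/31, 1) → index 6

0 2 3 4 5 5 6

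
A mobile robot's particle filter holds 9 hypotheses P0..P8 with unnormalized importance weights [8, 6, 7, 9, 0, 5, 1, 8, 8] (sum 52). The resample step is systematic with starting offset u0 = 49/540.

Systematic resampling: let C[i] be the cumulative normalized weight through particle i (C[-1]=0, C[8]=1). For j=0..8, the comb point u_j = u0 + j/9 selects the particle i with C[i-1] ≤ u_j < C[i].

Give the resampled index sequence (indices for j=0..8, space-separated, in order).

C = [2/13, 7/26, 21/52, 15/26, 15/26, 35/52, 9/13, 11/13, 1]
j=0: u_0=49/540 ∈ [0, 2/13) → index 0
j=1: u_1=109/540 ∈ [2/13, 7/26) → index 1
j=2: u_2=169/540 ∈ [7/26, 21/52) → index 2
j=3: u_3=229/540 ∈ [21/52, 15/26) → index 3
j=4: u_4=289/540 ∈ [21/52, 15/26) → index 3
j=5: u_5=349/540 ∈ [15/26, 35/52) → index 5
j=6: u_6=409/540 ∈ [9/13, 11/13) → index 7
j=7: u_7=469/540 ∈ [11/13, 1) → index 8
j=8: u_8=529/540 ∈ [11/13, 1) → index 8

0 1 2 3 3 5 7 8 8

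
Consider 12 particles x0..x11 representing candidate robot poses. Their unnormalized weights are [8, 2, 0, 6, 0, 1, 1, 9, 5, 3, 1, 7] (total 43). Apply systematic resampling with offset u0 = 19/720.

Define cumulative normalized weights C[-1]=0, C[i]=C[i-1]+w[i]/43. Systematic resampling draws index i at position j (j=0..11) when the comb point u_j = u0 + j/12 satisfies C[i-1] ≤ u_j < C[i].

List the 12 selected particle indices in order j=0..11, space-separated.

C = [8/43, 10/43, 10/43, 16/43, 16/43, 17/43, 18/43, 27/43, 32/43, 35/43, 36/43, 1]
j=0: u_0=19/720 ∈ [0, 8/43) → index 0
j=1: u_1=79/720 ∈ [0, 8/43) → index 0
j=2: u_2=139/720 ∈ [8/43, 10/43) → index 1
j=3: u_3=199/720 ∈ [10/43, 16/43) → index 3
j=4: u_4=259/720 ∈ [10/43, 16/43) → index 3
j=5: u_5=319/720 ∈ [18/43, 27/43) → index 7
j=6: u_6=379/720 ∈ [18/43, 27/43) → index 7
j=7: u_7=439/720 ∈ [18/43, 27/43) → index 7
j=8: u_8=499/720 ∈ [27/43, 32/43) → index 8
j=9: u_9=559/720 ∈ [32/43, 35/43) → index 9
j=10: u_10=619/720 ∈ [36/43, 1) → index 11
j=11: u_11=679/720 ∈ [36/43, 1) → index 11

0 0 1 3 3 7 7 7 8 9 11 11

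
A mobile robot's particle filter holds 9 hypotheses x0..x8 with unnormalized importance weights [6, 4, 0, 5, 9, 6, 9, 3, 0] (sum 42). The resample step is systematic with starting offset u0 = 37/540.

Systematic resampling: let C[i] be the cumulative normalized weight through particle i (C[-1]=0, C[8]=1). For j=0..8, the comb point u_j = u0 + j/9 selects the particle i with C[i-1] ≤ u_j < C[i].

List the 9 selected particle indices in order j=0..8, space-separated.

C = [1/7, 5/21, 5/21, 5/14, 4/7, 5/7, 13/14, 1, 1]
j=0: u_0=37/540 ∈ [0, 1/7) → index 0
j=1: u_1=97/540 ∈ [1/7, 5/21) → index 1
j=2: u_2=157/540 ∈ [5/21, 5/14) → index 3
j=3: u_3=217/540 ∈ [5/14, 4/7) → index 4
j=4: u_4=277/540 ∈ [5/14, 4/7) → index 4
j=5: u_5=337/540 ∈ [4/7, 5/7) → index 5
j=6: u_6=397/540 ∈ [5/7, 13/14) → index 6
j=7: u_7=457/540 ∈ [5/7, 13/14) → index 6
j=8: u_8=517/540 ∈ [13/14, 1) → index 7

0 1 3 4 4 5 6 6 7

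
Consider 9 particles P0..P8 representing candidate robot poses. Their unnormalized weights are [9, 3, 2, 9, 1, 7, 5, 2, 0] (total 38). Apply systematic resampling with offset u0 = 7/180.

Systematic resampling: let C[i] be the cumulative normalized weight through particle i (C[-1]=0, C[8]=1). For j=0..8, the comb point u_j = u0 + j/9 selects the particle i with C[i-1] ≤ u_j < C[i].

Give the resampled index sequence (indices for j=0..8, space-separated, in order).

C = [9/38, 6/19, 7/19, 23/38, 12/19, 31/38, 18/19, 1, 1]
j=0: u_0=7/180 ∈ [0, 9/38) → index 0
j=1: u_1=3/20 ∈ [0, 9/38) → index 0
j=2: u_2=47/180 ∈ [9/38, 6/19) → index 1
j=3: u_3=67/180 ∈ [7/19, 23/38) → index 3
j=4: u_4=29/60 ∈ [7/19, 23/38) → index 3
j=5: u_5=107/180 ∈ [7/19, 23/38) → index 3
j=6: u_6=127/180 ∈ [12/19, 31/38) → index 5
j=7: u_7=49/60 ∈ [31/38, 18/19) → index 6
j=8: u_8=167/180 ∈ [31/38, 18/19) → index 6

0 0 1 3 3 3 5 6 6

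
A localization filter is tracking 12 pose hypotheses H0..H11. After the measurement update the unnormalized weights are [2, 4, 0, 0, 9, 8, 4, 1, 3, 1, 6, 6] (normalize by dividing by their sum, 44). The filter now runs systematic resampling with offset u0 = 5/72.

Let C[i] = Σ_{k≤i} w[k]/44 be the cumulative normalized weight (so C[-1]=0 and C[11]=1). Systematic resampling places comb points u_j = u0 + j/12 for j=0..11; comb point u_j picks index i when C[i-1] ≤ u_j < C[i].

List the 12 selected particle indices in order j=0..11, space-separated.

1 4 4 4 5 5 6 8 10 10 11 11

C = [1/22, 3/22, 3/22, 3/22, 15/44, 23/44, 27/44, 7/11, 31/44, 8/11, 19/22, 1]
j=0: u_0=5/72 ∈ [1/22, 3/22) → index 1
j=1: u_1=11/72 ∈ [3/22, 15/44) → index 4
j=2: u_2=17/72 ∈ [3/22, 15/44) → index 4
j=3: u_3=23/72 ∈ [3/22, 15/44) → index 4
j=4: u_4=29/72 ∈ [15/44, 23/44) → index 5
j=5: u_5=35/72 ∈ [15/44, 23/44) → index 5
j=6: u_6=41/72 ∈ [23/44, 27/44) → index 6
j=7: u_7=47/72 ∈ [7/11, 31/44) → index 8
j=8: u_8=53/72 ∈ [8/11, 19/22) → index 10
j=9: u_9=59/72 ∈ [8/11, 19/22) → index 10
j=10: u_10=65/72 ∈ [19/22, 1) → index 11
j=11: u_11=71/72 ∈ [19/22, 1) → index 11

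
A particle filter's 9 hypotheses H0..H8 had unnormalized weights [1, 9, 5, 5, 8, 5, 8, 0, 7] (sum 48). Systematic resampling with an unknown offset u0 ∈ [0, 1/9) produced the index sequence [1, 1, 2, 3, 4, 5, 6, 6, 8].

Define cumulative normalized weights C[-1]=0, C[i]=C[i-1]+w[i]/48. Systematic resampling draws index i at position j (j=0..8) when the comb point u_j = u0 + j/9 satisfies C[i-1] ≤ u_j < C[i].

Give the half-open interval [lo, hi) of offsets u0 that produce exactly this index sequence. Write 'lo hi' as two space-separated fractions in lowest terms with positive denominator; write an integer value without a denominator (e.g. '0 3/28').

C = [1/48, 5/24, 5/16, 5/12, 7/12, 11/16, 41/48, 41/48, 1]
j=0 picked index 1: u0 ∈ [1/48, 5/24)
j=1 picked index 1: u0 ∈ [-13/144, 7/72)
j=2 picked index 2: u0 ∈ [-1/72, 13/144)
j=3 picked index 3: u0 ∈ [-1/48, 1/12)
j=4 picked index 4: u0 ∈ [-1/36, 5/36)
j=5 picked index 5: u0 ∈ [1/36, 19/144)
j=6 picked index 6: u0 ∈ [1/48, 3/16)
j=7 picked index 6: u0 ∈ [-13/144, 11/144)
j=8 picked index 8: u0 ∈ [-5/144, 1/9)
intersection: [1/36, 11/144)

1/36 11/144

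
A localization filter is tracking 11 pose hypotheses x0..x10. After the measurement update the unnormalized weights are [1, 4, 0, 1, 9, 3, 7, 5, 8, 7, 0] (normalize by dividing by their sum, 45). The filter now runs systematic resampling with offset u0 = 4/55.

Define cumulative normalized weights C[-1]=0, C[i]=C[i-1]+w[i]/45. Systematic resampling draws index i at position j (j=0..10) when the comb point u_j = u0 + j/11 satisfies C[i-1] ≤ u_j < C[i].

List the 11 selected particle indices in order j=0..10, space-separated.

C = [1/45, 1/9, 1/9, 2/15, 1/3, 2/5, 5/9, 2/3, 38/45, 1, 1]
j=0: u_0=4/55 ∈ [1/45, 1/9) → index 1
j=1: u_1=9/55 ∈ [2/15, 1/3) → index 4
j=2: u_2=14/55 ∈ [2/15, 1/3) → index 4
j=3: u_3=19/55 ∈ [1/3, 2/5) → index 5
j=4: u_4=24/55 ∈ [2/5, 5/9) → index 6
j=5: u_5=29/55 ∈ [2/5, 5/9) → index 6
j=6: u_6=34/55 ∈ [5/9, 2/3) → index 7
j=7: u_7=39/55 ∈ [2/3, 38/45) → index 8
j=8: u_8=4/5 ∈ [2/3, 38/45) → index 8
j=9: u_9=49/55 ∈ [38/45, 1) → index 9
j=10: u_10=54/55 ∈ [38/45, 1) → index 9

1 4 4 5 6 6 7 8 8 9 9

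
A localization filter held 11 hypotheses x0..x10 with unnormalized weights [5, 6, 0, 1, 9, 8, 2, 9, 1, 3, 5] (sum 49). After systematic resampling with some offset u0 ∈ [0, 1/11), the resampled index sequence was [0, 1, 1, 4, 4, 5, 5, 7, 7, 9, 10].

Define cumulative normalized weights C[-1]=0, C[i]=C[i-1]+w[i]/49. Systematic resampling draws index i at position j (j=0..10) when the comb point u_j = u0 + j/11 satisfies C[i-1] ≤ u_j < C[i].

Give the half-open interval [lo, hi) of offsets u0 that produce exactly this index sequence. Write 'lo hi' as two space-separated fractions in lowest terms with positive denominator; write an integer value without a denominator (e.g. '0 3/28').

10/539 23/539

C = [5/49, 11/49, 11/49, 12/49, 3/7, 29/49, 31/49, 40/49, 41/49, 44/49, 1]
j=0 picked index 0: u0 ∈ [0, 5/49)
j=1 picked index 1: u0 ∈ [6/539, 72/539)
j=2 picked index 1: u0 ∈ [-43/539, 23/539)
j=3 picked index 4: u0 ∈ [-15/539, 12/77)
j=4 picked index 4: u0 ∈ [-64/539, 5/77)
j=5 picked index 5: u0 ∈ [-2/77, 74/539)
j=6 picked index 5: u0 ∈ [-9/77, 25/539)
j=7 picked index 7: u0 ∈ [-2/539, 97/539)
j=8 picked index 7: u0 ∈ [-51/539, 48/539)
j=9 picked index 9: u0 ∈ [10/539, 43/539)
j=10 picked index 10: u0 ∈ [-6/539, 1/11)
intersection: [10/539, 23/539)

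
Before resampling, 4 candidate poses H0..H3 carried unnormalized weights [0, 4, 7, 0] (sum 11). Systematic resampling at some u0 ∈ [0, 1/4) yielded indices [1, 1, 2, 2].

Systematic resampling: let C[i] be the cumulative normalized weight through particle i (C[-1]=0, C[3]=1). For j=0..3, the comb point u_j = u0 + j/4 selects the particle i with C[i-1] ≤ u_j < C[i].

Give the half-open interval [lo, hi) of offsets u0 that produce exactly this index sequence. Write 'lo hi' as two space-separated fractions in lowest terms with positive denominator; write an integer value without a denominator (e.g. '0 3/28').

0 5/44

C = [0, 4/11, 1, 1]
j=0 picked index 1: u0 ∈ [0, 4/11)
j=1 picked index 1: u0 ∈ [-1/4, 5/44)
j=2 picked index 2: u0 ∈ [-3/22, 1/2)
j=3 picked index 2: u0 ∈ [-17/44, 1/4)
intersection: [0, 5/44)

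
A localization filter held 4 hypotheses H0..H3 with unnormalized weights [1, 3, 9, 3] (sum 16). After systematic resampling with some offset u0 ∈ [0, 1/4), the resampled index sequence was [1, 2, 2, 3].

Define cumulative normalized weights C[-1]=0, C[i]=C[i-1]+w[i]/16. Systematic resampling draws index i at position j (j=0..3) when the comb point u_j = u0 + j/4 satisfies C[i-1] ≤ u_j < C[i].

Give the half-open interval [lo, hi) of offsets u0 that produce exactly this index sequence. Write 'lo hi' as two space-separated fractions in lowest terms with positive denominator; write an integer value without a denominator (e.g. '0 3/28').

C = [1/16, 1/4, 13/16, 1]
j=0 picked index 1: u0 ∈ [1/16, 1/4)
j=1 picked index 2: u0 ∈ [0, 9/16)
j=2 picked index 2: u0 ∈ [-1/4, 5/16)
j=3 picked index 3: u0 ∈ [1/16, 1/4)
intersection: [1/16, 1/4)

1/16 1/4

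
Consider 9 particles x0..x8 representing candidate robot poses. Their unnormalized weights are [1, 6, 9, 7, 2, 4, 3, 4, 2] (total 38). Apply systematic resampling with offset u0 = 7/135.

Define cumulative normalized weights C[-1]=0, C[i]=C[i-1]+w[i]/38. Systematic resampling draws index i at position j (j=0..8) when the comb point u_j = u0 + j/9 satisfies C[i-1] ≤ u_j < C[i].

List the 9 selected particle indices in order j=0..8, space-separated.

C = [1/38, 7/38, 8/19, 23/38, 25/38, 29/38, 16/19, 18/19, 1]
j=0: u_0=7/135 ∈ [1/38, 7/38) → index 1
j=1: u_1=22/135 ∈ [1/38, 7/38) → index 1
j=2: u_2=37/135 ∈ [7/38, 8/19) → index 2
j=3: u_3=52/135 ∈ [7/38, 8/19) → index 2
j=4: u_4=67/135 ∈ [8/19, 23/38) → index 3
j=5: u_5=82/135 ∈ [23/38, 25/38) → index 4
j=6: u_6=97/135 ∈ [25/38, 29/38) → index 5
j=7: u_7=112/135 ∈ [29/38, 16/19) → index 6
j=8: u_8=127/135 ∈ [16/19, 18/19) → index 7

1 1 2 2 3 4 5 6 7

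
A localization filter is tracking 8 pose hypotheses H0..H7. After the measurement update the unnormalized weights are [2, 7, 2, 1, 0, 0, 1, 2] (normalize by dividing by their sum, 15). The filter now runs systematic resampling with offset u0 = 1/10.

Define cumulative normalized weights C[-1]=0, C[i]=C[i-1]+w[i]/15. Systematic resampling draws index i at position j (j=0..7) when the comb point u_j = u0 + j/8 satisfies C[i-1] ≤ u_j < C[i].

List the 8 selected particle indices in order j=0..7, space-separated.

C = [2/15, 3/5, 11/15, 4/5, 4/5, 4/5, 13/15, 1]
j=0: u_0=1/10 ∈ [0, 2/15) → index 0
j=1: u_1=9/40 ∈ [2/15, 3/5) → index 1
j=2: u_2=7/20 ∈ [2/15, 3/5) → index 1
j=3: u_3=19/40 ∈ [2/15, 3/5) → index 1
j=4: u_4=3/5 ∈ [3/5, 11/15) → index 2
j=5: u_5=29/40 ∈ [3/5, 11/15) → index 2
j=6: u_6=17/20 ∈ [4/5, 13/15) → index 6
j=7: u_7=39/40 ∈ [13/15, 1) → index 7

0 1 1 1 2 2 6 7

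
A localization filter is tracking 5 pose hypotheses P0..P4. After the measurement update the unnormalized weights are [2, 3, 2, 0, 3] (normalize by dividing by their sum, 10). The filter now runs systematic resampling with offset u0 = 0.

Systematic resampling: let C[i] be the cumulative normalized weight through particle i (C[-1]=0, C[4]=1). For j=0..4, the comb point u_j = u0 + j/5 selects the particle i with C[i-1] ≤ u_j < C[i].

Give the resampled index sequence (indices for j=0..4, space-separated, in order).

C = [1/5, 1/2, 7/10, 7/10, 1]
j=0: u_0=0 ∈ [0, 1/5) → index 0
j=1: u_1=1/5 ∈ [1/5, 1/2) → index 1
j=2: u_2=2/5 ∈ [1/5, 1/2) → index 1
j=3: u_3=3/5 ∈ [1/2, 7/10) → index 2
j=4: u_4=4/5 ∈ [7/10, 1) → index 4

0 1 1 2 4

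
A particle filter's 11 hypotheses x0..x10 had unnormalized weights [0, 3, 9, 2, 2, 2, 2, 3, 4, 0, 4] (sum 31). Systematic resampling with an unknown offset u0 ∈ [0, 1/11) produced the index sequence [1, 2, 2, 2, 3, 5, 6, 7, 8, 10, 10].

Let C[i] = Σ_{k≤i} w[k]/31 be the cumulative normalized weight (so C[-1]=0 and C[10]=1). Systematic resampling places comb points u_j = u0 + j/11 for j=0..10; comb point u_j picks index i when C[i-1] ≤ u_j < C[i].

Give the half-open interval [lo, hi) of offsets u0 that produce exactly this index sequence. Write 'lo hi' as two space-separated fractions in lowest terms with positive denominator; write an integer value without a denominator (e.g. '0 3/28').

C = [0, 3/31, 12/31, 14/31, 16/31, 18/31, 20/31, 23/31, 27/31, 27/31, 1]
j=0 picked index 1: u0 ∈ [0, 3/31)
j=1 picked index 2: u0 ∈ [2/341, 101/341)
j=2 picked index 2: u0 ∈ [-29/341, 70/341)
j=3 picked index 2: u0 ∈ [-60/341, 39/341)
j=4 picked index 3: u0 ∈ [8/341, 30/341)
j=5 picked index 5: u0 ∈ [21/341, 43/341)
j=6 picked index 6: u0 ∈ [12/341, 34/341)
j=7 picked index 7: u0 ∈ [3/341, 36/341)
j=8 picked index 8: u0 ∈ [5/341, 49/341)
j=9 picked index 10: u0 ∈ [18/341, 2/11)
j=10 picked index 10: u0 ∈ [-13/341, 1/11)
intersection: [21/341, 30/341)

21/341 30/341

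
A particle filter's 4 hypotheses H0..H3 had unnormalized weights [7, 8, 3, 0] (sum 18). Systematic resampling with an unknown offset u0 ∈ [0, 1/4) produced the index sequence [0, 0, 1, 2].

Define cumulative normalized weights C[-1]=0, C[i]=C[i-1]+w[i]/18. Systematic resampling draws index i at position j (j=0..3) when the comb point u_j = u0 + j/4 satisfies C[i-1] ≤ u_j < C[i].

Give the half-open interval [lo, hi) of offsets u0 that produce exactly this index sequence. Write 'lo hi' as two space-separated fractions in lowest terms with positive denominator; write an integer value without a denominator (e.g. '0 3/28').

1/12 5/36

C = [7/18, 5/6, 1, 1]
j=0 picked index 0: u0 ∈ [0, 7/18)
j=1 picked index 0: u0 ∈ [-1/4, 5/36)
j=2 picked index 1: u0 ∈ [-1/9, 1/3)
j=3 picked index 2: u0 ∈ [1/12, 1/4)
intersection: [1/12, 5/36)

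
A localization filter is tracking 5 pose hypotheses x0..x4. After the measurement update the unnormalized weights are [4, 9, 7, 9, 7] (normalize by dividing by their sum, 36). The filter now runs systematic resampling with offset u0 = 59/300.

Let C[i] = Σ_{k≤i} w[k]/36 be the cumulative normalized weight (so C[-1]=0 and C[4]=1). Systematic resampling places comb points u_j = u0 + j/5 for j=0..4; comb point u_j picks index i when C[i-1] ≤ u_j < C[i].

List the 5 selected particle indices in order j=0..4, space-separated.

C = [1/9, 13/36, 5/9, 29/36, 1]
j=0: u_0=59/300 ∈ [1/9, 13/36) → index 1
j=1: u_1=119/300 ∈ [13/36, 5/9) → index 2
j=2: u_2=179/300 ∈ [5/9, 29/36) → index 3
j=3: u_3=239/300 ∈ [5/9, 29/36) → index 3
j=4: u_4=299/300 ∈ [29/36, 1) → index 4

1 2 3 3 4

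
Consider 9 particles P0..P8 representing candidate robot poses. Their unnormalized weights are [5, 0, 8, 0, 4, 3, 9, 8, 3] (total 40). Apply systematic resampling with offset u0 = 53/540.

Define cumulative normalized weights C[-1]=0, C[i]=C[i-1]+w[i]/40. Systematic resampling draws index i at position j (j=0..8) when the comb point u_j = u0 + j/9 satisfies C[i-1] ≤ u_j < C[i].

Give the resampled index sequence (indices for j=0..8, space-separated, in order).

0 2 2 5 6 6 7 7 8

C = [1/8, 1/8, 13/40, 13/40, 17/40, 1/2, 29/40, 37/40, 1]
j=0: u_0=53/540 ∈ [0, 1/8) → index 0
j=1: u_1=113/540 ∈ [1/8, 13/40) → index 2
j=2: u_2=173/540 ∈ [1/8, 13/40) → index 2
j=3: u_3=233/540 ∈ [17/40, 1/2) → index 5
j=4: u_4=293/540 ∈ [1/2, 29/40) → index 6
j=5: u_5=353/540 ∈ [1/2, 29/40) → index 6
j=6: u_6=413/540 ∈ [29/40, 37/40) → index 7
j=7: u_7=473/540 ∈ [29/40, 37/40) → index 7
j=8: u_8=533/540 ∈ [37/40, 1) → index 8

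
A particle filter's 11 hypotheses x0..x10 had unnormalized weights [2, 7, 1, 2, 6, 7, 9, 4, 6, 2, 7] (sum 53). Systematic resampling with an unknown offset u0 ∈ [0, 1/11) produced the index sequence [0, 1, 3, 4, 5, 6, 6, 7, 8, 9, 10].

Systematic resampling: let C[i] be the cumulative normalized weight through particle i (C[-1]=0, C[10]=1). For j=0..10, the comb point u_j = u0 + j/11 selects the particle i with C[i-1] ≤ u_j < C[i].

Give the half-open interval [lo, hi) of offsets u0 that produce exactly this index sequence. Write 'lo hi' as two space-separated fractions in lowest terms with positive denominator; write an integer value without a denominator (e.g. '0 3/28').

10/583 2/53

C = [2/53, 9/53, 10/53, 12/53, 18/53, 25/53, 34/53, 38/53, 44/53, 46/53, 1]
j=0 picked index 0: u0 ∈ [0, 2/53)
j=1 picked index 1: u0 ∈ [-31/583, 46/583)
j=2 picked index 3: u0 ∈ [4/583, 26/583)
j=3 picked index 4: u0 ∈ [-27/583, 39/583)
j=4 picked index 5: u0 ∈ [-14/583, 63/583)
j=5 picked index 6: u0 ∈ [10/583, 109/583)
j=6 picked index 6: u0 ∈ [-43/583, 56/583)
j=7 picked index 7: u0 ∈ [3/583, 47/583)
j=8 picked index 8: u0 ∈ [-6/583, 60/583)
j=9 picked index 9: u0 ∈ [7/583, 29/583)
j=10 picked index 10: u0 ∈ [-24/583, 1/11)
intersection: [10/583, 2/53)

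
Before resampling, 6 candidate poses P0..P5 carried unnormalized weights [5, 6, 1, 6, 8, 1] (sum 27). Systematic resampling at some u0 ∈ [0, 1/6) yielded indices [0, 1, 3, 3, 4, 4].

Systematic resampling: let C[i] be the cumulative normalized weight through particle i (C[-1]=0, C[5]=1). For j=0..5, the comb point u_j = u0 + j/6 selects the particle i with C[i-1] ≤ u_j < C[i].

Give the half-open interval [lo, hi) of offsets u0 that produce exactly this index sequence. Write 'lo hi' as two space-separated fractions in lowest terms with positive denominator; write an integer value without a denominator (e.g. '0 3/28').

C = [5/27, 11/27, 4/9, 2/3, 26/27, 1]
j=0 picked index 0: u0 ∈ [0, 5/27)
j=1 picked index 1: u0 ∈ [1/54, 13/54)
j=2 picked index 3: u0 ∈ [1/9, 1/3)
j=3 picked index 3: u0 ∈ [-1/18, 1/6)
j=4 picked index 4: u0 ∈ [0, 8/27)
j=5 picked index 4: u0 ∈ [-1/6, 7/54)
intersection: [1/9, 7/54)

1/9 7/54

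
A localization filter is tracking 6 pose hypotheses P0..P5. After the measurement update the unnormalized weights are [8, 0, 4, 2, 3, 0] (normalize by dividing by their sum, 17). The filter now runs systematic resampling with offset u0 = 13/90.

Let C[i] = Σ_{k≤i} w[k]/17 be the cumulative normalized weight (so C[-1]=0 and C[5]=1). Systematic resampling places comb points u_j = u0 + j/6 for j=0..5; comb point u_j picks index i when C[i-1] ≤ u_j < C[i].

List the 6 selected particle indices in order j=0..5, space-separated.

0 0 2 2 3 4

C = [8/17, 8/17, 12/17, 14/17, 1, 1]
j=0: u_0=13/90 ∈ [0, 8/17) → index 0
j=1: u_1=14/45 ∈ [0, 8/17) → index 0
j=2: u_2=43/90 ∈ [8/17, 12/17) → index 2
j=3: u_3=29/45 ∈ [8/17, 12/17) → index 2
j=4: u_4=73/90 ∈ [12/17, 14/17) → index 3
j=5: u_5=44/45 ∈ [14/17, 1) → index 4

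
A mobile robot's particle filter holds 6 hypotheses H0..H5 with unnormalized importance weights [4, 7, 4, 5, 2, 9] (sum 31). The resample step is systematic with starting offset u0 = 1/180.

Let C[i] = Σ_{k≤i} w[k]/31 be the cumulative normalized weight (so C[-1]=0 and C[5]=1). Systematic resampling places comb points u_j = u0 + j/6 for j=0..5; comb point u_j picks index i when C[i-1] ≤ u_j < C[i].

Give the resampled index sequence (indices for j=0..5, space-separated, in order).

0 1 1 3 4 5

C = [4/31, 11/31, 15/31, 20/31, 22/31, 1]
j=0: u_0=1/180 ∈ [0, 4/31) → index 0
j=1: u_1=31/180 ∈ [4/31, 11/31) → index 1
j=2: u_2=61/180 ∈ [4/31, 11/31) → index 1
j=3: u_3=91/180 ∈ [15/31, 20/31) → index 3
j=4: u_4=121/180 ∈ [20/31, 22/31) → index 4
j=5: u_5=151/180 ∈ [22/31, 1) → index 5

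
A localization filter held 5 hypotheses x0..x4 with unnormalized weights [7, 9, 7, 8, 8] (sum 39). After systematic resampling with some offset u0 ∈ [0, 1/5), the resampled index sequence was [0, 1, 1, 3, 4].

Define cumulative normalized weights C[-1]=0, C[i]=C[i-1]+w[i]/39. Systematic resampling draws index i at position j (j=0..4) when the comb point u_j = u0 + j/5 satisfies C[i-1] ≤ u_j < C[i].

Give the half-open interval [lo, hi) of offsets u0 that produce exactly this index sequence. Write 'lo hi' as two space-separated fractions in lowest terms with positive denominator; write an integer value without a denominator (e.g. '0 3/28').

0 2/195

C = [7/39, 16/39, 23/39, 31/39, 1]
j=0 picked index 0: u0 ∈ [0, 7/39)
j=1 picked index 1: u0 ∈ [-4/195, 41/195)
j=2 picked index 1: u0 ∈ [-43/195, 2/195)
j=3 picked index 3: u0 ∈ [-2/195, 38/195)
j=4 picked index 4: u0 ∈ [-1/195, 1/5)
intersection: [0, 2/195)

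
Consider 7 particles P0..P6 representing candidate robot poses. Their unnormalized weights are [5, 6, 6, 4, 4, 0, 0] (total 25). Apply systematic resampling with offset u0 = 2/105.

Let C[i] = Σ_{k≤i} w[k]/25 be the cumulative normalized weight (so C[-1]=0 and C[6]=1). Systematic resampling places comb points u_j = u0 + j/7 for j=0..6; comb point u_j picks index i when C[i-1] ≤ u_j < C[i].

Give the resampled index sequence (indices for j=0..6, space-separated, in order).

0 0 1 2 2 3 4

C = [1/5, 11/25, 17/25, 21/25, 1, 1, 1]
j=0: u_0=2/105 ∈ [0, 1/5) → index 0
j=1: u_1=17/105 ∈ [0, 1/5) → index 0
j=2: u_2=32/105 ∈ [1/5, 11/25) → index 1
j=3: u_3=47/105 ∈ [11/25, 17/25) → index 2
j=4: u_4=62/105 ∈ [11/25, 17/25) → index 2
j=5: u_5=11/15 ∈ [17/25, 21/25) → index 3
j=6: u_6=92/105 ∈ [21/25, 1) → index 4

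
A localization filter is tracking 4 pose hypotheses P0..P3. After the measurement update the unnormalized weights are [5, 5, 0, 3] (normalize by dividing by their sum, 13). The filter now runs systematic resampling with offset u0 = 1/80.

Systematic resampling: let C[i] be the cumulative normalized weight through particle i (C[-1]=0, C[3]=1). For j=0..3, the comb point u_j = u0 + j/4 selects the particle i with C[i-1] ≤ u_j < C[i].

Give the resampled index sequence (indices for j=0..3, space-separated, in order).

C = [5/13, 10/13, 10/13, 1]
j=0: u_0=1/80 ∈ [0, 5/13) → index 0
j=1: u_1=21/80 ∈ [0, 5/13) → index 0
j=2: u_2=41/80 ∈ [5/13, 10/13) → index 1
j=3: u_3=61/80 ∈ [5/13, 10/13) → index 1

0 0 1 1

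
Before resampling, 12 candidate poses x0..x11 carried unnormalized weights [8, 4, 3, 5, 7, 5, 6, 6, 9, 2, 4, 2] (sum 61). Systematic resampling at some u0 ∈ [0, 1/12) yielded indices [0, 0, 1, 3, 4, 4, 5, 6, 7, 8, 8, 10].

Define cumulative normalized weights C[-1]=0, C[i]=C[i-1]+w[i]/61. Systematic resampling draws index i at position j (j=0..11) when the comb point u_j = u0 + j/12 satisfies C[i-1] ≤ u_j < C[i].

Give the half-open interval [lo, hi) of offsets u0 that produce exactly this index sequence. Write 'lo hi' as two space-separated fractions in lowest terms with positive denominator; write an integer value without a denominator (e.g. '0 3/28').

0 3/122

C = [8/61, 12/61, 15/61, 20/61, 27/61, 32/61, 38/61, 44/61, 53/61, 55/61, 59/61, 1]
j=0 picked index 0: u0 ∈ [0, 8/61)
j=1 picked index 0: u0 ∈ [-1/12, 35/732)
j=2 picked index 1: u0 ∈ [-13/366, 11/366)
j=3 picked index 3: u0 ∈ [-1/244, 19/244)
j=4 picked index 4: u0 ∈ [-1/183, 20/183)
j=5 picked index 4: u0 ∈ [-65/732, 19/732)
j=6 picked index 5: u0 ∈ [-7/122, 3/122)
j=7 picked index 6: u0 ∈ [-43/732, 29/732)
j=8 picked index 7: u0 ∈ [-8/183, 10/183)
j=9 picked index 8: u0 ∈ [-7/244, 29/244)
j=10 picked index 8: u0 ∈ [-41/366, 13/366)
j=11 picked index 10: u0 ∈ [-11/732, 37/732)
intersection: [0, 3/122)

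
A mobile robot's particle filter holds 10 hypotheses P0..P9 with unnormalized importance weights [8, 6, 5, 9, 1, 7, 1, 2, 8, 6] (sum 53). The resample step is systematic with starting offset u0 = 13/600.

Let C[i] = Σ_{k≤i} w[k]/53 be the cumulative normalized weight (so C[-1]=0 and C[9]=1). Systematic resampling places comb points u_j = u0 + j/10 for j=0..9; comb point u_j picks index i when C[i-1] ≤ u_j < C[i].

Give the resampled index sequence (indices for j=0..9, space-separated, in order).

0 0 1 2 3 3 5 7 8 9

C = [8/53, 14/53, 19/53, 28/53, 29/53, 36/53, 37/53, 39/53, 47/53, 1]
j=0: u_0=13/600 ∈ [0, 8/53) → index 0
j=1: u_1=73/600 ∈ [0, 8/53) → index 0
j=2: u_2=133/600 ∈ [8/53, 14/53) → index 1
j=3: u_3=193/600 ∈ [14/53, 19/53) → index 2
j=4: u_4=253/600 ∈ [19/53, 28/53) → index 3
j=5: u_5=313/600 ∈ [19/53, 28/53) → index 3
j=6: u_6=373/600 ∈ [29/53, 36/53) → index 5
j=7: u_7=433/600 ∈ [37/53, 39/53) → index 7
j=8: u_8=493/600 ∈ [39/53, 47/53) → index 8
j=9: u_9=553/600 ∈ [47/53, 1) → index 9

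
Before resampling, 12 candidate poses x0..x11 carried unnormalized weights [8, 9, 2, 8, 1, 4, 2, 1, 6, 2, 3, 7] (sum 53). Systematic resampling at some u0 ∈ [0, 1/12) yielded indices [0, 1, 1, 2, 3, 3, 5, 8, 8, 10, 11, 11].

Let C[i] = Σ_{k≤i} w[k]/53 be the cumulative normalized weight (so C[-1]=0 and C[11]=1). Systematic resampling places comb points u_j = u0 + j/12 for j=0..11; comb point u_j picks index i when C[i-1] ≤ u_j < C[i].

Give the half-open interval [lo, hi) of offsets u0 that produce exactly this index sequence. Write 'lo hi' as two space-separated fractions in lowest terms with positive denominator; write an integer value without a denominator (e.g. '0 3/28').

49/636 1/12

C = [8/53, 17/53, 19/53, 27/53, 28/53, 32/53, 34/53, 35/53, 41/53, 43/53, 46/53, 1]
j=0 picked index 0: u0 ∈ [0, 8/53)
j=1 picked index 1: u0 ∈ [43/636, 151/636)
j=2 picked index 1: u0 ∈ [-5/318, 49/318)
j=3 picked index 2: u0 ∈ [15/212, 23/212)
j=4 picked index 3: u0 ∈ [4/159, 28/159)
j=5 picked index 3: u0 ∈ [-37/636, 59/636)
j=6 picked index 5: u0 ∈ [3/106, 11/106)
j=7 picked index 8: u0 ∈ [49/636, 121/636)
j=8 picked index 8: u0 ∈ [-1/159, 17/159)
j=9 picked index 10: u0 ∈ [13/212, 25/212)
j=10 picked index 11: u0 ∈ [11/318, 1/6)
j=11 picked index 11: u0 ∈ [-31/636, 1/12)
intersection: [49/636, 1/12)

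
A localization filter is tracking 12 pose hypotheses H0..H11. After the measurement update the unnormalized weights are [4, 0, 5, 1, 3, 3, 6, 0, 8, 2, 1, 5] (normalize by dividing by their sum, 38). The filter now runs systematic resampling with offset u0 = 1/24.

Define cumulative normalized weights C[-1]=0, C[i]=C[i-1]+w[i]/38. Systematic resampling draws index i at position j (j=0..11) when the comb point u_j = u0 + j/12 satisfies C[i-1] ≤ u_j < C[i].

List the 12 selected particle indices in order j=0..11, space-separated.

0 2 2 4 5 6 6 8 8 9 11 11

C = [2/19, 2/19, 9/38, 5/19, 13/38, 8/19, 11/19, 11/19, 15/19, 16/19, 33/38, 1]
j=0: u_0=1/24 ∈ [0, 2/19) → index 0
j=1: u_1=1/8 ∈ [2/19, 9/38) → index 2
j=2: u_2=5/24 ∈ [2/19, 9/38) → index 2
j=3: u_3=7/24 ∈ [5/19, 13/38) → index 4
j=4: u_4=3/8 ∈ [13/38, 8/19) → index 5
j=5: u_5=11/24 ∈ [8/19, 11/19) → index 6
j=6: u_6=13/24 ∈ [8/19, 11/19) → index 6
j=7: u_7=5/8 ∈ [11/19, 15/19) → index 8
j=8: u_8=17/24 ∈ [11/19, 15/19) → index 8
j=9: u_9=19/24 ∈ [15/19, 16/19) → index 9
j=10: u_10=7/8 ∈ [33/38, 1) → index 11
j=11: u_11=23/24 ∈ [33/38, 1) → index 11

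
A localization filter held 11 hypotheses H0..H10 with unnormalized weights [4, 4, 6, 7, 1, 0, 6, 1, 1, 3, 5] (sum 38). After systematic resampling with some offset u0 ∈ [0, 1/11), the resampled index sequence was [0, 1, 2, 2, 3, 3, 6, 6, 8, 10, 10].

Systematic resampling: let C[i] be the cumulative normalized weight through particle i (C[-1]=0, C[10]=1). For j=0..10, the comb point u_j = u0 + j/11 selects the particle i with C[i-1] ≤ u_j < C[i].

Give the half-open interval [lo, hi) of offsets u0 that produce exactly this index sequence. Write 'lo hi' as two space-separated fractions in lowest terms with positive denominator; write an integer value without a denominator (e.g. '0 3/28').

21/418 13/209

C = [2/19, 4/19, 7/19, 21/38, 11/19, 11/19, 14/19, 29/38, 15/19, 33/38, 1]
j=0 picked index 0: u0 ∈ [0, 2/19)
j=1 picked index 1: u0 ∈ [3/209, 25/209)
j=2 picked index 2: u0 ∈ [6/209, 39/209)
j=3 picked index 2: u0 ∈ [-13/209, 20/209)
j=4 picked index 3: u0 ∈ [1/209, 79/418)
j=5 picked index 3: u0 ∈ [-18/209, 41/418)
j=6 picked index 6: u0 ∈ [7/209, 40/209)
j=7 picked index 6: u0 ∈ [-12/209, 21/209)
j=8 picked index 8: u0 ∈ [15/418, 13/209)
j=9 picked index 10: u0 ∈ [21/418, 2/11)
j=10 picked index 10: u0 ∈ [-17/418, 1/11)
intersection: [21/418, 13/209)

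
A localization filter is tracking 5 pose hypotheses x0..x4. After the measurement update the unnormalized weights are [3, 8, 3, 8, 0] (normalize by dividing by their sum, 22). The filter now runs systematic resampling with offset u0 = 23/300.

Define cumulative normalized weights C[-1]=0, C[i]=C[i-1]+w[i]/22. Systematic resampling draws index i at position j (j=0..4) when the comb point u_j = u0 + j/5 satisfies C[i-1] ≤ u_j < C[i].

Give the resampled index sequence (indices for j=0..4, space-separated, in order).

C = [3/22, 1/2, 7/11, 1, 1]
j=0: u_0=23/300 ∈ [0, 3/22) → index 0
j=1: u_1=83/300 ∈ [3/22, 1/2) → index 1
j=2: u_2=143/300 ∈ [3/22, 1/2) → index 1
j=3: u_3=203/300 ∈ [7/11, 1) → index 3
j=4: u_4=263/300 ∈ [7/11, 1) → index 3

0 1 1 3 3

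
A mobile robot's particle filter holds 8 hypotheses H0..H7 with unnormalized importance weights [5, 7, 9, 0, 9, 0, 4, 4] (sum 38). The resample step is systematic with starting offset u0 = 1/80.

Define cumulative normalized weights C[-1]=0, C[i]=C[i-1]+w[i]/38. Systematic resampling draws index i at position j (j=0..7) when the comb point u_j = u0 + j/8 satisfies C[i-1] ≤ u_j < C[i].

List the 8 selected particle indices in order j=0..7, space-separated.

C = [5/38, 6/19, 21/38, 21/38, 15/19, 15/19, 17/19, 1]
j=0: u_0=1/80 ∈ [0, 5/38) → index 0
j=1: u_1=11/80 ∈ [5/38, 6/19) → index 1
j=2: u_2=21/80 ∈ [5/38, 6/19) → index 1
j=3: u_3=31/80 ∈ [6/19, 21/38) → index 2
j=4: u_4=41/80 ∈ [6/19, 21/38) → index 2
j=5: u_5=51/80 ∈ [21/38, 15/19) → index 4
j=6: u_6=61/80 ∈ [21/38, 15/19) → index 4
j=7: u_7=71/80 ∈ [15/19, 17/19) → index 6

0 1 1 2 2 4 4 6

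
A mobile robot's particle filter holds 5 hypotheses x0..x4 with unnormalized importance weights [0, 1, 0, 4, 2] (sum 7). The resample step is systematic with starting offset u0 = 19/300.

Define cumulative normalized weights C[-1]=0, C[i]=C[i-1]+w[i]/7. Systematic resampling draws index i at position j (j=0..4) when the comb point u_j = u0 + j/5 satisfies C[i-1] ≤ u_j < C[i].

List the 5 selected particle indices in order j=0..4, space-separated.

C = [0, 1/7, 1/7, 5/7, 1]
j=0: u_0=19/300 ∈ [0, 1/7) → index 1
j=1: u_1=79/300 ∈ [1/7, 5/7) → index 3
j=2: u_2=139/300 ∈ [1/7, 5/7) → index 3
j=3: u_3=199/300 ∈ [1/7, 5/7) → index 3
j=4: u_4=259/300 ∈ [5/7, 1) → index 4

1 3 3 3 4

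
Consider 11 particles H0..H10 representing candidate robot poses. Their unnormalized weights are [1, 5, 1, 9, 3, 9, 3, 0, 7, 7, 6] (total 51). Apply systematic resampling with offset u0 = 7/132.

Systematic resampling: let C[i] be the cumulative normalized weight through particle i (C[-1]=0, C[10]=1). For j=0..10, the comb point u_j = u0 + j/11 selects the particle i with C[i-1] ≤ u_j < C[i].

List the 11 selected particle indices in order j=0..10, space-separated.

1 3 3 4 5 5 6 8 9 9 10

C = [1/51, 2/17, 7/51, 16/51, 19/51, 28/51, 31/51, 31/51, 38/51, 15/17, 1]
j=0: u_0=7/132 ∈ [1/51, 2/17) → index 1
j=1: u_1=19/132 ∈ [7/51, 16/51) → index 3
j=2: u_2=31/132 ∈ [7/51, 16/51) → index 3
j=3: u_3=43/132 ∈ [16/51, 19/51) → index 4
j=4: u_4=5/12 ∈ [19/51, 28/51) → index 5
j=5: u_5=67/132 ∈ [19/51, 28/51) → index 5
j=6: u_6=79/132 ∈ [28/51, 31/51) → index 6
j=7: u_7=91/132 ∈ [31/51, 38/51) → index 8
j=8: u_8=103/132 ∈ [38/51, 15/17) → index 9
j=9: u_9=115/132 ∈ [38/51, 15/17) → index 9
j=10: u_10=127/132 ∈ [15/17, 1) → index 10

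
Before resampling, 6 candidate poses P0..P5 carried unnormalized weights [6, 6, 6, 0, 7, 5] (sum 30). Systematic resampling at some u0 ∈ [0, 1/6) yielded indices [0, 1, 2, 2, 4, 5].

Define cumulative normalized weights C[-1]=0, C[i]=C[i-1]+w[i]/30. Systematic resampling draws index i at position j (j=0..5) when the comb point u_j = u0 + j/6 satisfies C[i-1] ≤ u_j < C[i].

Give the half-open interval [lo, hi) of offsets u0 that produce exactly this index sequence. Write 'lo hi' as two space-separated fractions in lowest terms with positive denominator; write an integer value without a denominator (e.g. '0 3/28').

1/15 1/10

C = [1/5, 2/5, 3/5, 3/5, 5/6, 1]
j=0 picked index 0: u0 ∈ [0, 1/5)
j=1 picked index 1: u0 ∈ [1/30, 7/30)
j=2 picked index 2: u0 ∈ [1/15, 4/15)
j=3 picked index 2: u0 ∈ [-1/10, 1/10)
j=4 picked index 4: u0 ∈ [-1/15, 1/6)
j=5 picked index 5: u0 ∈ [0, 1/6)
intersection: [1/15, 1/10)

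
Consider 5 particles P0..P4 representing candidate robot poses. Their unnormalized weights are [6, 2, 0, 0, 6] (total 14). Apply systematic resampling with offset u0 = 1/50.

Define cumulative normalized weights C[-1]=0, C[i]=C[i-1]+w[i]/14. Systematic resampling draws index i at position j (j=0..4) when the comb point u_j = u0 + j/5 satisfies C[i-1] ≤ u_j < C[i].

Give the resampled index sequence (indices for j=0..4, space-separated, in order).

0 0 0 4 4

C = [3/7, 4/7, 4/7, 4/7, 1]
j=0: u_0=1/50 ∈ [0, 3/7) → index 0
j=1: u_1=11/50 ∈ [0, 3/7) → index 0
j=2: u_2=21/50 ∈ [0, 3/7) → index 0
j=3: u_3=31/50 ∈ [4/7, 1) → index 4
j=4: u_4=41/50 ∈ [4/7, 1) → index 4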